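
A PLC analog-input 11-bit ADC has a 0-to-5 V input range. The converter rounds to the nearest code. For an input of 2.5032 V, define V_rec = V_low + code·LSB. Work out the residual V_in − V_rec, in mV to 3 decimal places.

0.759 mV

LSB = 5/2^11 = 2.441 mV.
(V_in − V_low)/LSB = (2.5032 − 0)/0.00244141 = 1025.3107 → code 1025 (round).
V_rec = 0 + 1025·0.00244141 = 2.5024414 V.
Error = 2.5032 − 2.5024414 = 0.000758594 V = 0.759 mV.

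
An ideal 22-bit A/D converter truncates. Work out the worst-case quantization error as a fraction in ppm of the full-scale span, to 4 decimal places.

0.2384 ppm

Truncating → worst-case error = 1 LSB = V_FS/2^22, so 1e+06/4194304 = 0.238419 ppm of full scale.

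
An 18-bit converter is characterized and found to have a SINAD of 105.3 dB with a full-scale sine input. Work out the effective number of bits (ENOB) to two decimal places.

ENOB = (SINAD − 1.76) / 6.02 = (105.3 − 1.76)/6.02 = 17.199.

17.20 bits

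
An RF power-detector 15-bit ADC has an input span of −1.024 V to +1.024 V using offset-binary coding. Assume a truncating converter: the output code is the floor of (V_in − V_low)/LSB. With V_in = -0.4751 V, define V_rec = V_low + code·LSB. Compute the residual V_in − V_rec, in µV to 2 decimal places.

25.00 µV

LSB = 2.048/2^15 = 62.50 µV.
(V_in − V_low)/LSB = (-0.4751 − (−1.024))/6.25e-05 = 8782.4000 → code 8782 (floor).
Reconstructed: -0.475125 V.
V_in − V_rec = 2.5e-05 V = 25.00 µV.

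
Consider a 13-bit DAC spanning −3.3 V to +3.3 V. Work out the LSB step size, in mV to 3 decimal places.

0.806 mV

Full-scale span = 6.6 V.
LSB = 6.6 / 2^13 = 6.6 / 8192 = 0.000805664 V = 0.806 mV.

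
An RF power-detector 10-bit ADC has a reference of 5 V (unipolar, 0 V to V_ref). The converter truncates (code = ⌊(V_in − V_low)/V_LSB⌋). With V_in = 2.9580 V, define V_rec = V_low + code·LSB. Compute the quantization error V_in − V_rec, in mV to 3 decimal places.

LSB = 5/2^10 = 4.883 mV.
(2.9580 − 0)/0.00488281 = 605.7984; ⌊·⌋ gives code 605.
Reconstructed: 2.9541016 V.
V_in − V_rec = 0.00389844 V = 3.898 mV.

3.898 mV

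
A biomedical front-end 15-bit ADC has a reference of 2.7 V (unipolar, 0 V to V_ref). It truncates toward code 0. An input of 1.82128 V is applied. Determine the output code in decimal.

code 22103

Full-scale span = 2.7 V; LSB = 2.7/2^15 = 82.40 µV.
Input sits at 22103.594 steps above V_low.
⌊·⌋(22103.594) = 22103.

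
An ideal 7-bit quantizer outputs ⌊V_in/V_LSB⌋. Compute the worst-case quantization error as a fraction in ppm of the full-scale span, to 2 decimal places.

Truncating → worst-case error = 1 LSB = V_FS/2^7, so 1e+06/128 = 7812.5 ppm of full scale.

7812.50 ppm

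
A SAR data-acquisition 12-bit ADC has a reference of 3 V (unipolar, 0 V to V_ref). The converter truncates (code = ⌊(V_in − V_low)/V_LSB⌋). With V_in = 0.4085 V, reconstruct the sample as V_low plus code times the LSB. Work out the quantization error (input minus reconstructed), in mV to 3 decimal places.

0.541 mV

LSB = 3/2^12 = 0.732 mV.
(V_in − V_low)/LSB = (0.4085 − 0)/0.000732422 = 557.7387 → code 557 (floor).
V_rec = 0 + 557·0.000732422 = 0.40795898 V.
Error = 0.4085 − 0.40795898 = 0.000541016 V = 0.541 mV.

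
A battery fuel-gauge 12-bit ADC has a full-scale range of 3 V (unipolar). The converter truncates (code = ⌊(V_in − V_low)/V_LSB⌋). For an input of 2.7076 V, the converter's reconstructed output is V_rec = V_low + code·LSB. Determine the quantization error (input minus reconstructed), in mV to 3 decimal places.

One LSB is 3 V / 4096 = 0.732 mV.
(V_in − V_low)/LSB = (2.7076 − 0)/0.000732422 = 3696.7765 → code 3696 (floor).
Reconstructed: 2.7070312 V.
V_in − V_rec = 0.00056875 V = 0.569 mV.

0.569 mV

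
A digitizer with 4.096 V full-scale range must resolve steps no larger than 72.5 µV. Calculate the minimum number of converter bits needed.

16 bits

Number of steps required ≥ 4.096 V / 72.5 µV = 56496.55.
Need 2^N ≥ 56496.55; 2^15 = 32768, 2^16 = 65536.
Minimum N = 16.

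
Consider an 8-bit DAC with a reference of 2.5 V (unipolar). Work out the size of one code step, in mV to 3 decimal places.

9.766 mV

Full-scale span = 2.5 V.
LSB = 2.5 / 2^8 = 2.5 / 256 = 0.00976562 V = 9.766 mV.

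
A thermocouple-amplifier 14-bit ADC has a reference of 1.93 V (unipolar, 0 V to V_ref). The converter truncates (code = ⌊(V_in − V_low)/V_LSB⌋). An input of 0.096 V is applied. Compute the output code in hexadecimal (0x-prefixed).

With 16384 levels over 1.93 V, one step is 117.80 µV.
(V_in − V_low)/LSB = (0.096 − 0) / 0.000117798 = 814.955.
⌊·⌋(814.955) = 814.
In hexadecimal (0x-prefixed): 0x32E.

code 0x32E (decimal 814)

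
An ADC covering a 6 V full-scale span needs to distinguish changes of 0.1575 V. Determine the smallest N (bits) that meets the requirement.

6 bits

Number of steps required ≥ 6 V / 0.1575 V = 38.10.
Need 2^N ≥ 38.10; 2^5 = 32, 2^6 = 64.
Minimum N = 6.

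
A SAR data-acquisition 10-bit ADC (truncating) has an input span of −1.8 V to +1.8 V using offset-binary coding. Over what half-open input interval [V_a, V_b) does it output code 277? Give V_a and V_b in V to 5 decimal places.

LSB = 3.6/2^10 = 3.516 mV.
V_a = V_low + 277·LSB = -0.826172 V; V_b = V_low + 278·LSB = -0.822656 V.

[-0.82617 V, -0.82266 V)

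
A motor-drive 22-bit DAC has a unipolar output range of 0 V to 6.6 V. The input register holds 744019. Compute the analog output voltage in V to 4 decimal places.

LSB = 6.6 V / 2^22 = 1.57 µV.
V_out = 0 + 744019 × 1.57356e-06 V = 1.17076 V.

1.1708 V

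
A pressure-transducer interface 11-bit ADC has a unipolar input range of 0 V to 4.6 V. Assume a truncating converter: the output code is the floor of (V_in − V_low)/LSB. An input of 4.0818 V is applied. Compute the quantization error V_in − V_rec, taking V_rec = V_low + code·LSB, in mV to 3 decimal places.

Step size: 4.6 V ÷ 2^11 = 2.246 mV.
(4.0818 − 0)/0.00224609 = 1817.2883; ⌊·⌋ gives code 1817.
Code 1817 maps back to 0 + 1817×0.00224609 V = 4.0811523 V.
V_in − V_rec = 0.000647656 V = 0.648 mV.

0.648 mV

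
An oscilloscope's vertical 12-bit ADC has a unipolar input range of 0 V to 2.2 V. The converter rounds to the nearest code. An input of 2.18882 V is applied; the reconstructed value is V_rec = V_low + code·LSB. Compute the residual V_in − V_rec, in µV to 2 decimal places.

99.30 µV

LSB = 2.2/2^12 = 0.537 mV.
(V_in − V_low)/LSB = (2.18882 − 0)/0.000537109 = 4075.1849 → code 4075 (round).
Code 4075 maps back to 0 + 4075×0.000537109 V = 2.1887207 V.
Error = 2.18882 − 2.1887207 = 9.92969e-05 V = 99.30 µV.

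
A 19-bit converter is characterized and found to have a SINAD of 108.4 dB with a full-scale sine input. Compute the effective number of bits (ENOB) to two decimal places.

ENOB = (SINAD − 1.76) / 6.02 = (108.4 − 1.76)/6.02 = 17.714.

17.71 bits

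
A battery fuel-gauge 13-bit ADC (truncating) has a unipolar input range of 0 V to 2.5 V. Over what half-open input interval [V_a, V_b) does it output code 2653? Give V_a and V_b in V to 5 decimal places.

[0.80963 V, 0.80994 V)

LSB = 2.5/2^13 = 305.18 µV.
V_a = V_low + 2653·LSB = 0.809631 V; V_b = V_low + 2654·LSB = 0.809937 V.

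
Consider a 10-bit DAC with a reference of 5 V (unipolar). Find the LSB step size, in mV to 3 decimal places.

4.883 mV

Full-scale span = 5 V.
LSB = 5 / 2^10 = 5 / 1024 = 0.00488281 V = 4.883 mV.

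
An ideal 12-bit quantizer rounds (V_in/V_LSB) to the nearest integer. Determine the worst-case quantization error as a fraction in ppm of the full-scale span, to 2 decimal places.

122.07 ppm

Rounding → worst-case error = ½ LSB = V_FS/2^13, so 1e+06/8192 = 122.07 ppm of full scale.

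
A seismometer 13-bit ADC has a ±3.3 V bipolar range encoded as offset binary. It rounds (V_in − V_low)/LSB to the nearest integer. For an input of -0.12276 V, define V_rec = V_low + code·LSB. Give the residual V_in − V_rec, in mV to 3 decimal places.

-0.299 mV

Step size: 6.6 V ÷ 2^13 = 0.806 mV.
(V_in − V_low)/LSB = (-0.12276 − (−3.3))/0.000805664 = 3943.6288 → code 3944 (round).
Reconstructed: -0.12246094 V.
Error = -0.12276 − (−0.12246094) = -0.000299063 V = -0.299 mV.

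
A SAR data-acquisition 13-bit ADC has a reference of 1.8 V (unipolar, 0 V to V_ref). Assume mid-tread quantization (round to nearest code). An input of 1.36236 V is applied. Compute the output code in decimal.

code 6200

With 8192 levels over 1.8 V, one step is 219.73 µV.
Input sits at 6200.252 steps above V_low.
round(6200.252) = 6200.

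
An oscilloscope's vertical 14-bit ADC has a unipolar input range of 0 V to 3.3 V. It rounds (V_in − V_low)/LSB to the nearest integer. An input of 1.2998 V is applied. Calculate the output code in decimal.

LSB = 3.3 V / 16384 = 201.42 µV.
Input sits at 6453.310 steps above V_low.
Round → code 6453.

code 6453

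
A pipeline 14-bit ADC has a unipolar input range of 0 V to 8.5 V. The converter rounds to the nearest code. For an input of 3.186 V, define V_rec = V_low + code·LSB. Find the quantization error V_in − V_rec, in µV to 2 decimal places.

56.40 µV

LSB = 8.5/2^14 = 0.519 mV.
(V_in − V_low)/LSB = (3.186 − 0)/0.000518799 = 6141.1087 → code 6141 (round).
Code 6141 maps back to 0 + 6141×0.000518799 V = 3.1859436 V.
Difference: 5.63965e-05 V → 56.40 µV.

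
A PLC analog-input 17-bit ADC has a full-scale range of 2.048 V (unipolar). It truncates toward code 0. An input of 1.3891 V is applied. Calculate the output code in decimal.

Full-scale span = 2.048 V; LSB = 2.048/2^17 = 15.62 µV.
Input sits at 88902.400 steps above V_low.
⌊·⌋(88902.400) = 88902.

code 88902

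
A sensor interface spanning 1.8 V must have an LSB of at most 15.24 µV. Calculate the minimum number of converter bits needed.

17 bits

Number of steps required ≥ 1.8 V / 15.24 µV = 118110.24.
Need 2^N ≥ 118110.24; 2^16 = 65536, 2^17 = 131072.
Minimum N = 17.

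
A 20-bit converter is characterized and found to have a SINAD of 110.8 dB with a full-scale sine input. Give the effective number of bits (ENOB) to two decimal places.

ENOB = (SINAD − 1.76) / 6.02 = (110.8 − 1.76)/6.02 = 18.113.

18.11 bits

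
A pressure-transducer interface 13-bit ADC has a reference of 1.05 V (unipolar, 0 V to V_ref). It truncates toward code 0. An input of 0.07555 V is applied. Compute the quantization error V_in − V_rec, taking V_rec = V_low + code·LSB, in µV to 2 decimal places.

55.62 µV

Step size: 1.05 V ÷ 2^13 = 128.17 µV.
Scaled input = 589.4339 LSBs, so code = 589.
Code 589 maps back to 0 + 589×0.000128174 V = 0.075494385 V.
Difference: 5.56152e-05 V → 55.62 µV.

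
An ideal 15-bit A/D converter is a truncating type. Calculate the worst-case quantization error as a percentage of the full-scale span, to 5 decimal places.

0.00305 %

Truncating → worst-case error = 1 LSB = V_FS/2^15, so 100/32768 = 0.00305176 % of full scale.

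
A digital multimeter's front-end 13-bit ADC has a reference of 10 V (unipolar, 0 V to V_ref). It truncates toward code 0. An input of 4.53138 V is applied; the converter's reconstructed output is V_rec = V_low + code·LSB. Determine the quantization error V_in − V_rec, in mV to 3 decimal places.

0.130 mV

One LSB is 10 V / 8192 = 1.221 mV.
Scaled input = 3712.1065 LSBs, so code = 3712.
V_rec = 0 + 3712·0.0012207 = 4.53125 V.
Difference: 0.00013 V → 0.130 mV.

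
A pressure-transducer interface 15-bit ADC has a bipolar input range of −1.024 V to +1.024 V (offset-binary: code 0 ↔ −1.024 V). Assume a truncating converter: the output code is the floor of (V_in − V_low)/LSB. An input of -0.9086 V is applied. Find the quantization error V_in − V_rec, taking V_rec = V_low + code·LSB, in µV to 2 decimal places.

25.00 µV

One LSB is 2.048 V / 32768 = 62.50 µV.
(V_in − V_low)/LSB = (-0.9086 − (−1.024))/6.25e-05 = 1846.4000 → code 1846 (floor).
V_rec = (−1.024) + 1846·6.25e-05 = -0.908625 V.
V_in − V_rec = 2.5e-05 V = 25.00 µV.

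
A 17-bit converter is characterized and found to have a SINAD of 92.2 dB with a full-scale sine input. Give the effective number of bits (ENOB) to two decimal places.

ENOB = (SINAD − 1.76) / 6.02 = (92.2 − 1.76)/6.02 = 15.023.

15.02 bits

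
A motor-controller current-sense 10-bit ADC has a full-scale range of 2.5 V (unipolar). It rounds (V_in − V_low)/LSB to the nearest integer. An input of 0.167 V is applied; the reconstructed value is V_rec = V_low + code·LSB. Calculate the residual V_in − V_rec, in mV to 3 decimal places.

One LSB is 2.5 V / 1024 = 2.441 mV.
Scaled input = 68.4032 LSBs, so code = 68.
V_rec = 0 + 68·0.00244141 = 0.16601562 V.
Error = 0.167 − 0.16601562 = 0.000984375 V = 0.984 mV.

0.984 mV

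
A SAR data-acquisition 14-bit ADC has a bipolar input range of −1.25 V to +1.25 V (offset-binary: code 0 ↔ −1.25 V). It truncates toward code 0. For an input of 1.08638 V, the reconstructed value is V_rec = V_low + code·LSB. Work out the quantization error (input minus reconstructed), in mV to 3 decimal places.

0.107 mV

One LSB is 2.5 V / 16384 = 152.59 µV.
(V_in − V_low)/LSB = (1.08638 − (−1.25))/0.000152588 = 15311.7000 → code 15311 (floor).
V_rec = (−1.25) + 15311·0.000152588 = 1.0862732 V.
Error = 1.08638 − 1.0862732 = 0.000106807 V = 0.107 mV.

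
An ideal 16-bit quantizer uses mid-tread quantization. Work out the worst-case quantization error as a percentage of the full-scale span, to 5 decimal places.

0.00076 %

Rounding → worst-case error = ½ LSB = V_FS/2^17, so 100/131072 = 0.000762939 % of full scale.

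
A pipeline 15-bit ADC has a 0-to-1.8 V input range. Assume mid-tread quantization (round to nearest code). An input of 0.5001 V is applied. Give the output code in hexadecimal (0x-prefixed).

code 0x2390 (decimal 9104)

Full-scale span = 1.8 V; LSB = 1.8/2^15 = 54.93 µV.
(0.5001 − 0) / 5.49316e-05 = 9104.043 LSBs.
So the output code is 9104.
In hexadecimal (0x-prefixed): 0x2390.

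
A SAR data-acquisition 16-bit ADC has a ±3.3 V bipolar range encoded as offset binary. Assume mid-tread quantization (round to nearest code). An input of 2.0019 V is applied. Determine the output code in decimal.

code 52646

With 65536 levels over 6.6 V, one step is 100.71 µV.
Input sits at 52646.260 steps above V_low.
Round → code 52646.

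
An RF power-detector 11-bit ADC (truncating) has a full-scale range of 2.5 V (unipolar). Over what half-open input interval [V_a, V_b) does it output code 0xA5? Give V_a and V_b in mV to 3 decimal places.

[201.416 mV, 202.637 mV)

LSB = 2.5/2^11 = 1.221 mV.
Code 0xA5 = 165 decimal.
V_a = V_low + 165·LSB = 0.201416 V; V_b = V_low + 166·LSB = 0.202637 V.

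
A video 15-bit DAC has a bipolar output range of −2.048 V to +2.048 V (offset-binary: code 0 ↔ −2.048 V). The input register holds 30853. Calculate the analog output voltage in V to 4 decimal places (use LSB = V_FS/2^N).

LSB = 4.096 V / 2^15 = 125.00 µV.
V_out = (−2.048) + 30853 × 0.000125 V = 1.80862 V.

1.8086 V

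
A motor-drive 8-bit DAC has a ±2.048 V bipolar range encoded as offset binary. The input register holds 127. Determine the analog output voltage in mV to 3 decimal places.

-16.000 mV

LSB = 4.096 V / 2^8 = 16.000 mV.
V_out = (−2.048) + 127 × 0.016 V = -0.016 V.
= -16.000 mV.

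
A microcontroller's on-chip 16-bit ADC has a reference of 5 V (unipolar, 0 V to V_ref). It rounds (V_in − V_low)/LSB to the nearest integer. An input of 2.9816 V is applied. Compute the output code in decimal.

code 39080

Full-scale span = 5 V; LSB = 5/2^16 = 76.29 µV.
Input sits at 39080.428 steps above V_low.
Round → code 39080.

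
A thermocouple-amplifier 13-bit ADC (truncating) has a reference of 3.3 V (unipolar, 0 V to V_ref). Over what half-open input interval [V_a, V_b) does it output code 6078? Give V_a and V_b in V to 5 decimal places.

LSB = 3.3/2^13 = 402.83 µV.
V_a = V_low + 6078·LSB = 2.44841 V; V_b = V_low + 6079·LSB = 2.44882 V.

[2.44841 V, 2.44882 V)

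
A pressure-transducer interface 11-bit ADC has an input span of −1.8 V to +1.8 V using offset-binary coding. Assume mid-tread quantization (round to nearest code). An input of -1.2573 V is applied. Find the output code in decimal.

code 309

With 2048 levels over 3.6 V, one step is 1.758 mV.
(-1.2573 − (−1.8)) / 0.00175781 = 308.736 LSBs.
round(308.736) = 309.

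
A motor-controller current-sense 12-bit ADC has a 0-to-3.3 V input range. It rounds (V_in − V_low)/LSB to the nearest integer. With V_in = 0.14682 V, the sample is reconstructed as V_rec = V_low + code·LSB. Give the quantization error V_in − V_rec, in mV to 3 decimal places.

LSB = 3.3/2^12 = 0.806 mV.
Scaled input = 182.2348 LSBs, so code = 182.
Reconstructed: 0.14663086 V.
V_in − V_rec = 0.000189141 V = 0.189 mV.

0.189 mV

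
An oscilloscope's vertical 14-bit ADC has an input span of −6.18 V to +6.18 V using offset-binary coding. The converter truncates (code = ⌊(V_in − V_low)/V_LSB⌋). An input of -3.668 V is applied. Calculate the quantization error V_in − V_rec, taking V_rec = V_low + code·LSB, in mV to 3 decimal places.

Step size: 12.36 V ÷ 2^14 = 0.754 mV.
Scaled input = 3329.8227 LSBs, so code = 3329.
Code 3329 maps back to (−6.18) + 3329×0.000754395 V = -3.6686206 V.
Difference: 0.000620605 V → 0.621 mV.

0.621 mV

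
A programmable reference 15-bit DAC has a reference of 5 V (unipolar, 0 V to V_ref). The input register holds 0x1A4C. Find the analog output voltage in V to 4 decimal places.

1.0272 V

LSB = 5 V / 2^15 = 152.59 µV.
Code 0x1A4C = 6732 decimal.
V_out = 0 + 6732 × 0.000152588 V = 1.02722 V.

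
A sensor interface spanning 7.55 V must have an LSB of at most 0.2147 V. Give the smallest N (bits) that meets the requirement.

6 bits

Number of steps required ≥ 7.55 V / 0.2147 V = 35.17.
Need 2^N ≥ 35.17; 2^5 = 32, 2^6 = 64.
Minimum N = 6.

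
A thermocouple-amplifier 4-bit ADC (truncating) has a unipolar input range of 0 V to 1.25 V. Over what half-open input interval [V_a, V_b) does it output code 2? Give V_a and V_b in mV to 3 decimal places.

[156.250 mV, 234.375 mV)

LSB = 1.25/2^4 = 78.125 mV.
V_a = V_low + 2·LSB = 0.15625 V; V_b = V_low + 3·LSB = 0.234375 V.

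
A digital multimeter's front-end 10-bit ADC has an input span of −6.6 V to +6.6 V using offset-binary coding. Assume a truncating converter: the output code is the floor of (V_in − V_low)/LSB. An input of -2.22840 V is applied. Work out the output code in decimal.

code 339

LSB = 13.2 V / 1024 = 12.891 mV.
(-2.22840 − (−6.6)) / 0.0128906 = 339.130 LSBs.
Floor → code 339.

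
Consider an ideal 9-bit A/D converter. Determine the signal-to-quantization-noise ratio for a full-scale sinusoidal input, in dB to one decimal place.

55.9 dB

SNR ≈ 6.02·N + 1.76 dB = 6.02·9 + 1.76 = 55.94 dB.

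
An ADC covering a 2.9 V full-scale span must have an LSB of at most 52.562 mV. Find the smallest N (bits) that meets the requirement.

6 bits

Number of steps required ≥ 2.9 V / 52.562 mV = 55.17.
Need 2^N ≥ 55.17; 2^5 = 32, 2^6 = 64.
Minimum N = 6.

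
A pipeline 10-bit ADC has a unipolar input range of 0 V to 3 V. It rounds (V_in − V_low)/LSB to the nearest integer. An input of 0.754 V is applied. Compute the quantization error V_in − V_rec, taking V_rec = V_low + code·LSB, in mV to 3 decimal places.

1.070 mV

One LSB is 3 V / 1024 = 2.930 mV.
Scaled input = 257.3653 LSBs, so code = 257.
Code 257 maps back to 0 + 257×0.00292969 V = 0.75292969 V.
Error = 0.754 − 0.75292969 = 0.00107031 V = 1.070 mV.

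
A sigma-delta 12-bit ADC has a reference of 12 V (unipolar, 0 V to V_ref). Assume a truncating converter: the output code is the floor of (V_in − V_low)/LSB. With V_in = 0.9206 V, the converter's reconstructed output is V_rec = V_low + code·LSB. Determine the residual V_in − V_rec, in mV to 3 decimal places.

0.678 mV

One LSB is 12 V / 4096 = 2.930 mV.
Scaled input = 314.2315 LSBs, so code = 314.
V_rec = 0 + 314·0.00292969 = 0.91992188 V.
V_in − V_rec = 0.000678125 V = 0.678 mV.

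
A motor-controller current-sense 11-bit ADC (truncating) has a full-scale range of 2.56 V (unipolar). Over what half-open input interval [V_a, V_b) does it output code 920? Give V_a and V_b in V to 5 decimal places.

LSB = 2.56/2^11 = 1.250 mV.
V_a = V_low + 920·LSB = 1.15 V; V_b = V_low + 921·LSB = 1.15125 V.

[1.15000 V, 1.15125 V)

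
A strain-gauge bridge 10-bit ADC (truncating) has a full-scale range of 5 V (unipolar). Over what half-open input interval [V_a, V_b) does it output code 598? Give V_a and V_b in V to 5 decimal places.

[2.91992 V, 2.92480 V)

LSB = 5/2^10 = 4.883 mV.
V_a = V_low + 598·LSB = 2.91992 V; V_b = V_low + 599·LSB = 2.9248 V.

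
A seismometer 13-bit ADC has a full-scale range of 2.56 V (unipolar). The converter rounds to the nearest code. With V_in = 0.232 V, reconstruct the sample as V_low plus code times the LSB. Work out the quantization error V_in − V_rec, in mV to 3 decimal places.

0.125 mV

One LSB is 2.56 V / 8192 = 312.50 µV.
(0.232 − 0)/0.0003125 = 742.4000; round gives code 742.
Code 742 maps back to 0 + 742×0.0003125 V = 0.231875 V.
Difference: 0.000125 V → 0.125 mV.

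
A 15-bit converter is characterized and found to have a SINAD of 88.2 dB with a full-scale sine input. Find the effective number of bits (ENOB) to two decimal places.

ENOB = (SINAD − 1.76) / 6.02 = (88.2 − 1.76)/6.02 = 14.359.

14.36 bits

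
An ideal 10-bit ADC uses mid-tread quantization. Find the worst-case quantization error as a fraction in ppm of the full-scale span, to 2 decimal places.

Rounding → worst-case error = ½ LSB = V_FS/2^11, so 1e+06/2048 = 488.281 ppm of full scale.

488.28 ppm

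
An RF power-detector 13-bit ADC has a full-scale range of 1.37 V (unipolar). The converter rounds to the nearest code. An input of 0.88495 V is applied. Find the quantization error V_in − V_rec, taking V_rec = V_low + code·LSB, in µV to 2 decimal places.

-64.65 µV

One LSB is 1.37 V / 8192 = 167.24 µV.
(V_in − V_low)/LSB = (0.88495 − 0)/0.000167236 = 5291.6134 → code 5292 (round).
Reconstructed: 0.88501465 V.
Difference: -6.46484e-05 V → -64.65 µV.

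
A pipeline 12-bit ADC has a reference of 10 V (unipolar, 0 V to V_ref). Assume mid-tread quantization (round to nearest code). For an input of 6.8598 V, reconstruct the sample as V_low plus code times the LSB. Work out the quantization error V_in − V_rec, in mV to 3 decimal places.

-0.552 mV

LSB = 10/2^12 = 2.441 mV.
(V_in − V_low)/LSB = (6.8598 − 0)/0.00244141 = 2809.7741 → code 2810 (round).
Code 2810 maps back to 0 + 2810×0.00244141 V = 6.8603516 V.
V_in − V_rec = -0.000551562 V = -0.552 mV.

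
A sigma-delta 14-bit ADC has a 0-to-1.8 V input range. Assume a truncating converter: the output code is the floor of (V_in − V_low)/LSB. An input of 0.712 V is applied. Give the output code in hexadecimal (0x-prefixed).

Full-scale span = 1.8 V; LSB = 1.8/2^14 = 109.86 µV.
(0.712 − 0) / 0.000109863 = 6480.782 LSBs.
⌊·⌋(6480.782) = 6480.
In hexadecimal (0x-prefixed): 0x1950.

code 0x1950 (decimal 6480)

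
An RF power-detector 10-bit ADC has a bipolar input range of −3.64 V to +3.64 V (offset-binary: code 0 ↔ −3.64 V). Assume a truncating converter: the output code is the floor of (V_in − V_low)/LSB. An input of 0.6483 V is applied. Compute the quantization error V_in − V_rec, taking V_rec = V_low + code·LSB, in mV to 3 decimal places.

1.347 mV

One LSB is 7.28 V / 1024 = 7.109 mV.
(0.6483 − (−3.64))/0.00710938 = 603.1895; ⌊·⌋ gives code 603.
V_rec = (−3.64) + 603·0.00710938 = 0.64695313 V.
V_in − V_rec = 0.00134687 V = 1.347 mV.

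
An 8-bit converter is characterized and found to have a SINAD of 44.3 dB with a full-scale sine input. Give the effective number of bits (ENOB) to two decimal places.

7.07 bits

ENOB = (SINAD − 1.76) / 6.02 = (44.3 − 1.76)/6.02 = 7.066.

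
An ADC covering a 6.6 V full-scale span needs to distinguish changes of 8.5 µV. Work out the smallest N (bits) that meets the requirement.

20 bits

Number of steps required ≥ 6.6 V / 8.5 µV = 776470.59.
Need 2^N ≥ 776470.59; 2^19 = 524288, 2^20 = 1048576.
Minimum N = 20.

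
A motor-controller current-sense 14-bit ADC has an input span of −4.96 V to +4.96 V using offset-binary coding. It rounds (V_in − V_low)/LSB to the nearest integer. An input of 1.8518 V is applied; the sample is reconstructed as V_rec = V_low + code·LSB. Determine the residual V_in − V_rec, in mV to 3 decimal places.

One LSB is 9.92 V / 16384 = 0.605 mV.
Scaled input = 11250.4568 LSBs, so code = 11250.
V_rec = (−4.96) + 11250·0.000605469 = 1.8515234 V.
Difference: 0.000276563 V → 0.277 mV.

0.277 mV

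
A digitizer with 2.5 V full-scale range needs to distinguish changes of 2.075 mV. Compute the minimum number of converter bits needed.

Number of steps required ≥ 2.5 V / 2.075 mV = 1204.82.
Need 2^N ≥ 1204.82; 2^10 = 1024, 2^11 = 2048.
Minimum N = 11.

11 bits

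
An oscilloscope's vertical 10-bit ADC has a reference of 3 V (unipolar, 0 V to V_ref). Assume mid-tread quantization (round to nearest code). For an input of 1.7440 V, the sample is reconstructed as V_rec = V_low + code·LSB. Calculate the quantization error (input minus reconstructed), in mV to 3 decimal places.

0.836 mV

LSB = 3/2^10 = 2.930 mV.
(V_in − V_low)/LSB = (1.7440 − 0)/0.00292969 = 595.2853 → code 595 (round).
Reconstructed: 1.7431641 V.
Difference: 0.000835937 V → 0.836 mV.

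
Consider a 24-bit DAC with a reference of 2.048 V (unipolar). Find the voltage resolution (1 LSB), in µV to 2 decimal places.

0.12 µV

Full-scale span = 2.048 V.
LSB = 2.048 / 2^24 = 2.048 / 16777216 = 1.2207e-07 V = 0.12 µV.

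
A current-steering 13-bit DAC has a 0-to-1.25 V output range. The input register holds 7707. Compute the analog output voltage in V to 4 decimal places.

LSB = 1.25 V / 2^13 = 152.59 µV.
V_out = 0 + 7707 × 0.000152588 V = 1.17599 V.

1.1760 V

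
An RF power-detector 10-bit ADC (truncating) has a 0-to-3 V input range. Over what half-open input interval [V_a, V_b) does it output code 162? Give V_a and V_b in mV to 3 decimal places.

LSB = 3/2^10 = 2.930 mV.
V_a = V_low + 162·LSB = 0.474609 V; V_b = V_low + 163·LSB = 0.477539 V.

[474.609 mV, 477.539 mV)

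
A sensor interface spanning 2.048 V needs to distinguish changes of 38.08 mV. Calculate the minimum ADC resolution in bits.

6 bits

Number of steps required ≥ 2.048 V / 38.08 mV = 53.78.
Need 2^N ≥ 53.78; 2^5 = 32, 2^6 = 64.
Minimum N = 6.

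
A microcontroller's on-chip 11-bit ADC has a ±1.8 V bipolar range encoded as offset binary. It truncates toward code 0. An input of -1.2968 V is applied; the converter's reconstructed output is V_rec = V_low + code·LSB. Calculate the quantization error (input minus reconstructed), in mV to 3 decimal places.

LSB = 3.6/2^11 = 1.758 mV.
(-1.2968 − (−1.8))/0.00175781 = 286.2649; ⌊·⌋ gives code 286.
V_rec = (−1.8) + 286·0.00175781 = -1.2972656 V.
Difference: 0.000465625 V → 0.466 mV.

0.466 mV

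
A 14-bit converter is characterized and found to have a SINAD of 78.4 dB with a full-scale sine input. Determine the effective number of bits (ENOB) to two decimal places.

ENOB = (SINAD − 1.76) / 6.02 = (78.4 − 1.76)/6.02 = 12.731.

12.73 bits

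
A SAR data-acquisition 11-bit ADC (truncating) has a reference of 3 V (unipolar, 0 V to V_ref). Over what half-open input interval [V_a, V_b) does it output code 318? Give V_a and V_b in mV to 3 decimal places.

LSB = 3/2^11 = 1.465 mV.
V_a = V_low + 318·LSB = 0.46582 V; V_b = V_low + 319·LSB = 0.467285 V.

[465.820 mV, 467.285 mV)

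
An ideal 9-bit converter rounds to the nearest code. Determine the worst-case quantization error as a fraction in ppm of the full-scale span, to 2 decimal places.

976.56 ppm

Rounding → worst-case error = ½ LSB = V_FS/2^10, so 1e+06/1024 = 976.562 ppm of full scale.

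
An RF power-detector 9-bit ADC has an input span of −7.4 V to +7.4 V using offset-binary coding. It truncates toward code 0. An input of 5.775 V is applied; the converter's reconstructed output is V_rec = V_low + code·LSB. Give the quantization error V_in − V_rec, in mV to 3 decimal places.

LSB = 14.8/2^9 = 28.906 mV.
(5.775 − (−7.4))/0.0289063 = 455.7838; ⌊·⌋ gives code 455.
V_rec = (−7.4) + 455·0.0289063 = 5.7523437 V.
Error = 5.775 − 5.7523437 = 0.0226562 V = 22.656 mV.

22.656 mV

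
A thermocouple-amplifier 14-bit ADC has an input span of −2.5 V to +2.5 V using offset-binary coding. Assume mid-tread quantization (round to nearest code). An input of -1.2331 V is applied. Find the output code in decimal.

Full-scale span = 5 V; LSB = 5/2^14 = 305.18 µV.
(V_in − V_low)/LSB = (-1.2331 − (−2.5)) / 0.000305176 = 4151.378.
So the output code is 4151.

code 4151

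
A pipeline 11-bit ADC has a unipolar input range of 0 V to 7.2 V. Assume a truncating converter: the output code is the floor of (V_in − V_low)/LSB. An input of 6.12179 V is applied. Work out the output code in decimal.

code 1741

Full-scale span = 7.2 V; LSB = 7.2/2^11 = 3.516 mV.
Input sits at 1741.309 steps above V_low.
⌊·⌋(1741.309) = 1741.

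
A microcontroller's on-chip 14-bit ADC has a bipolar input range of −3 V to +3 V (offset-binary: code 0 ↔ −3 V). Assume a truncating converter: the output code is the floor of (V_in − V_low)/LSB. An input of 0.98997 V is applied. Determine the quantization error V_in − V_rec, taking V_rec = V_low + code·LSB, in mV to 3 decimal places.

0.102 mV

LSB = 6/2^14 = 366.21 µV.
Scaled input = 10895.2781 LSBs, so code = 10895.
V_rec = (−3) + 10895·0.000366211 = 0.98986816 V.
V_in − V_rec = 0.000101836 V = 0.102 mV.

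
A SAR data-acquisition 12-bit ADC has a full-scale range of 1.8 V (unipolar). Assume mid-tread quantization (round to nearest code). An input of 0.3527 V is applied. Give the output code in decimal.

Full-scale span = 1.8 V; LSB = 1.8/2^12 = 439.45 µV.
Input sits at 802.588 steps above V_low.
Round → code 803.

code 803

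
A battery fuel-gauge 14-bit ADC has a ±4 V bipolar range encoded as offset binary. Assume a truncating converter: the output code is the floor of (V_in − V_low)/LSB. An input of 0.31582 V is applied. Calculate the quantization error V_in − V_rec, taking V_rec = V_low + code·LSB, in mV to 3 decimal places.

0.390 mV

Step size: 8 V ÷ 2^14 = 488.28 µV.
(V_in − V_low)/LSB = (0.31582 − (−4))/0.000488281 = 8838.7994 → code 8838 (floor).
Reconstructed: 0.31542969 V.
V_in − V_rec = 0.000390312 V = 0.390 mV.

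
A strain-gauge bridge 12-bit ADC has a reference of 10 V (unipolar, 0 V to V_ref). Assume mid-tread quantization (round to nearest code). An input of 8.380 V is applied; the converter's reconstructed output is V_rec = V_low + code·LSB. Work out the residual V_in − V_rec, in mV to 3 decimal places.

Step size: 10 V ÷ 2^12 = 2.441 mV.
(8.380 − 0)/0.00244141 = 3432.4480; round gives code 3432.
Reconstructed: 8.3789062 V.
Difference: 0.00109375 V → 1.094 mV.

1.094 mV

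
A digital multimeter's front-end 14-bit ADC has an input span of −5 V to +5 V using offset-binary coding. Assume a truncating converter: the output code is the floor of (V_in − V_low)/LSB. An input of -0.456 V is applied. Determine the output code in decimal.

code 7444

LSB = 10 V / 16384 = 0.610 mV.
(-0.456 − (−5)) / 0.000610352 = 7444.890 LSBs.
⌊·⌋(7444.890) = 7444.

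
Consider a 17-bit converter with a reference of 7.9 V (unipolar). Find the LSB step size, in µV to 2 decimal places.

60.27 µV

Full-scale span = 7.9 V.
LSB = 7.9 / 2^17 = 7.9 / 131072 = 6.02722e-05 V = 60.27 µV.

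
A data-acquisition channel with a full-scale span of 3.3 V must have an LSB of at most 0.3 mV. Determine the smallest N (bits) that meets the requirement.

Number of steps required ≥ 3.3 V / 0.3 mV = 11000.00.
Need 2^N ≥ 11000.00; 2^13 = 8192, 2^14 = 16384.
Minimum N = 14.

14 bits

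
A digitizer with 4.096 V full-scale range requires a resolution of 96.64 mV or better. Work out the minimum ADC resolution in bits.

Number of steps required ≥ 4.096 V / 96.64 mV = 42.38.
Need 2^N ≥ 42.38; 2^5 = 32, 2^6 = 64.
Minimum N = 6.

6 bits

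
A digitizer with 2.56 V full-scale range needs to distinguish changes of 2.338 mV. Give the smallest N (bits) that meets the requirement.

11 bits

Number of steps required ≥ 2.56 V / 2.338 mV = 1094.95.
Need 2^N ≥ 1094.95; 2^10 = 1024, 2^11 = 2048.
Minimum N = 11.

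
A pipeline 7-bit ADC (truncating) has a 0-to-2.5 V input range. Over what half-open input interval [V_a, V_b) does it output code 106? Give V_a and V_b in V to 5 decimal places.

[2.07031 V, 2.08984 V)

LSB = 2.5/2^7 = 19.531 mV.
V_a = V_low + 106·LSB = 2.07031 V; V_b = V_low + 107·LSB = 2.08984 V.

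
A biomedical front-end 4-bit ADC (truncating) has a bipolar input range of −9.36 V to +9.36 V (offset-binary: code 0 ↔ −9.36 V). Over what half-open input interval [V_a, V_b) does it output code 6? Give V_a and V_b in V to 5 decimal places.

LSB = 18.72/2^4 = 1.1700 V.
V_a = V_low + 6·LSB = -2.34 V; V_b = V_low + 7·LSB = -1.17 V.

[-2.34000 V, -1.17000 V)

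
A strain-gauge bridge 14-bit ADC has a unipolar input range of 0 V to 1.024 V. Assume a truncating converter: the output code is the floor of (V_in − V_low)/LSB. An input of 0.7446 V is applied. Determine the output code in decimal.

With 16384 levels over 1.024 V, one step is 62.50 µV.
Input sits at 11913.600 steps above V_low.
⌊·⌋(11913.600) = 11913.

code 11913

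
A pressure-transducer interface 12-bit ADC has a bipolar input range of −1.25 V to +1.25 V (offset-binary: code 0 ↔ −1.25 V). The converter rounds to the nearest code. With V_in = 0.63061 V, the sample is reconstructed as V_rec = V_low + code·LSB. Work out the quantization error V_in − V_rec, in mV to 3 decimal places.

0.117 mV

Step size: 2.5 V ÷ 2^12 = 0.610 mV.
(0.63061 − (−1.25))/0.000610352 = 3081.1914; round gives code 3081.
V_rec = (−1.25) + 3081·0.000610352 = 0.63049316 V.
V_in − V_rec = 0.000116836 V = 0.117 mV.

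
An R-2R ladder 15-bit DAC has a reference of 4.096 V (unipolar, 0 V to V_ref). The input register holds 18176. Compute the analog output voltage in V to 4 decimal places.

2.2720 V

LSB = 4.096 V / 2^15 = 125.00 µV.
V_out = 0 + 18176 × 0.000125 V = 2.272 V.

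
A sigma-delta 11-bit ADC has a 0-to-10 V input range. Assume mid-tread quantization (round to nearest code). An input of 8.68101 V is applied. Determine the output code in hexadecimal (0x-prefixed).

code 0x6F2 (decimal 1778)

Full-scale span = 10 V; LSB = 10/2^11 = 4.883 mV.
(8.68101 − 0) / 0.00488281 = 1777.871 LSBs.
So the output code is 1778.
In hexadecimal (0x-prefixed): 0x6F2.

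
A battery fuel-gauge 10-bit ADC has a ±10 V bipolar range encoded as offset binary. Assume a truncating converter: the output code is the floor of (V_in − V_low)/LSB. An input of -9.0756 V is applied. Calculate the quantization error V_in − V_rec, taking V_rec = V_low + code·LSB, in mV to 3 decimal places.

6.431 mV

Step size: 20 V ÷ 2^10 = 19.531 mV.
(-9.0756 − (−10))/0.0195312 = 47.3293; ⌊·⌋ gives code 47.
Code 47 maps back to (−10) + 47×0.0195312 V = -9.0820312 V.
V_in − V_rec = 0.00643125 V = 6.431 mV.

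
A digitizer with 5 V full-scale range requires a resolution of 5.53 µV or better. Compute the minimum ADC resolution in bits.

Number of steps required ≥ 5 V / 5.53 µV = 904159.13.
Need 2^N ≥ 904159.13; 2^19 = 524288, 2^20 = 1048576.
Minimum N = 20.

20 bits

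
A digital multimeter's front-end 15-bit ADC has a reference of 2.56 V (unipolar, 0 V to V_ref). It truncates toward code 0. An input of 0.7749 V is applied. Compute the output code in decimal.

code 9918

Full-scale span = 2.56 V; LSB = 2.56/2^15 = 78.12 µV.
(0.7749 − 0) / 7.8125e-05 = 9918.720 LSBs.
⌊·⌋(9918.720) = 9918.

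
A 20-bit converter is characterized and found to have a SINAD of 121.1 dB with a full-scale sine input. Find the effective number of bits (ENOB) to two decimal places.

19.82 bits

ENOB = (SINAD − 1.76) / 6.02 = (121.1 − 1.76)/6.02 = 19.824.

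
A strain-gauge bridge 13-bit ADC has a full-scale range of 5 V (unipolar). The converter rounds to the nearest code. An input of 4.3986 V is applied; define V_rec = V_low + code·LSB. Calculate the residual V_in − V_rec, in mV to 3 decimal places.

Step size: 5 V ÷ 2^13 = 0.610 mV.
Scaled input = 7206.6662 LSBs, so code = 7207.
Code 7207 maps back to 0 + 7207×0.000610352 V = 4.3988037 V.
Difference: -0.000203711 V → -0.204 mV.

-0.204 mV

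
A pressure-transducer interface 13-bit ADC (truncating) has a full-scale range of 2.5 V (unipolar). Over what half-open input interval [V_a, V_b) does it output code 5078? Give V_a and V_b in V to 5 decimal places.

LSB = 2.5/2^13 = 305.18 µV.
V_a = V_low + 5078·LSB = 1.54968 V; V_b = V_low + 5079·LSB = 1.54999 V.

[1.54968 V, 1.54999 V)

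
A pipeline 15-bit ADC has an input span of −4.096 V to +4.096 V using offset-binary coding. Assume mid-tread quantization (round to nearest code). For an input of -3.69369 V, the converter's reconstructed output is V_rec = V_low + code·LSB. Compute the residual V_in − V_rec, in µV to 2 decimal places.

60.00 µV

One LSB is 8.192 V / 32768 = 250.00 µV.
Scaled input = 1609.2400 LSBs, so code = 1609.
Code 1609 maps back to (−4.096) + 1609×0.00025 V = -3.69375 V.
Error = -3.69369 − (−3.69375) = 6e-05 V = 60.00 µV.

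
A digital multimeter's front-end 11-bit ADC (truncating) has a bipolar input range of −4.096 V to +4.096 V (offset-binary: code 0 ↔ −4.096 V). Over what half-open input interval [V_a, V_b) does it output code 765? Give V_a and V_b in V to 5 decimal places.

LSB = 8.192/2^11 = 4.000 mV.
V_a = V_low + 765·LSB = -1.036 V; V_b = V_low + 766·LSB = -1.032 V.

[-1.03600 V, -1.03200 V)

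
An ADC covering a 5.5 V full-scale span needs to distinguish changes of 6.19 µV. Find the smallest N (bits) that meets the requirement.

20 bits

Number of steps required ≥ 5.5 V / 6.19 µV = 888529.89.
Need 2^N ≥ 888529.89; 2^19 = 524288, 2^20 = 1048576.
Minimum N = 20.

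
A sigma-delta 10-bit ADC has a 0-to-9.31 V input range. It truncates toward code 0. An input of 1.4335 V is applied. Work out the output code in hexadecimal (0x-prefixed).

Full-scale span = 9.31 V; LSB = 9.31/2^10 = 9.092 mV.
(V_in − V_low)/LSB = (1.4335 − 0) / 0.0090918 = 157.670.
Floor → code 157.
In hexadecimal (0x-prefixed): 0x9D.

code 0x9D (decimal 157)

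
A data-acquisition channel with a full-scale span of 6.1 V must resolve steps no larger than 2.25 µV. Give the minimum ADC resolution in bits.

22 bits

Number of steps required ≥ 6.1 V / 2.25 µV = 2711111.11.
Need 2^N ≥ 2711111.11; 2^21 = 2097152, 2^22 = 4194304.
Minimum N = 22.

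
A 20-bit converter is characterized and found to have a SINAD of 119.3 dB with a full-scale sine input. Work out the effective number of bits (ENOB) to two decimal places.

19.52 bits

ENOB = (SINAD − 1.76) / 6.02 = (119.3 − 1.76)/6.02 = 19.525.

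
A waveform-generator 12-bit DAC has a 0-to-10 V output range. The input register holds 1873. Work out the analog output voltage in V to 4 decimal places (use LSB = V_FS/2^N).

LSB = 10 V / 2^12 = 2.441 mV.
V_out = 0 + 1873 × 0.00244141 V = 4.57275 V.

4.5728 V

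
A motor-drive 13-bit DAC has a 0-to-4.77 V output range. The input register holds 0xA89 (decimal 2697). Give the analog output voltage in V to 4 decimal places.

LSB = 4.77 V / 2^13 = 0.582 mV.
Code 0xA89 = 2697 decimal.
V_out = 0 + 2697 × 0.000582275 V = 1.5704 V.

1.5704 V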